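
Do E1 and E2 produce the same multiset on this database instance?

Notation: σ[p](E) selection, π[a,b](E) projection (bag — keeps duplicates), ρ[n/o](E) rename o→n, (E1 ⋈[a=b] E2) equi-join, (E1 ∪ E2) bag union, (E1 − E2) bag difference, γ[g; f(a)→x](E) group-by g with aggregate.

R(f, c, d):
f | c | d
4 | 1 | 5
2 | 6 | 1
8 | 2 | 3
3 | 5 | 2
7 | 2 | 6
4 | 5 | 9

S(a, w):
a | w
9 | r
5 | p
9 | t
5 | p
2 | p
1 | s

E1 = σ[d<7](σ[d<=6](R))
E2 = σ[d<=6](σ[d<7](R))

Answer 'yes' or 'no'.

E1 per-node cardinality:
  R → 6
  σ[d<=6](R) → 5
  σ[d<7](σ[d<=6](R)) → 5
E2 per-node cardinality:
  R → 6
  σ[d<7](R) → 5
  σ[d<=6](σ[d<7](R)) → 5

E1 and E2 produce the same multiset:
f | c | d
2 | 6 | 1
3 | 5 | 2
4 | 1 | 5
7 | 2 | 6
8 | 2 | 3

yes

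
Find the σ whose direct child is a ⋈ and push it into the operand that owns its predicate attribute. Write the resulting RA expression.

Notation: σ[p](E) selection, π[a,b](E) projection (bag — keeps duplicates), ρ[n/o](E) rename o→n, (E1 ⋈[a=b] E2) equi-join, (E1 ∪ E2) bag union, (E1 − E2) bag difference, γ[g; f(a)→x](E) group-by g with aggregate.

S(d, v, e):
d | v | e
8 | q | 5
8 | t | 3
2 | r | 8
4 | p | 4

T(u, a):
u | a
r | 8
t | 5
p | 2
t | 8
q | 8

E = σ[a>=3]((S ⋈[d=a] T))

σ filters on a, owned by the right side.
E' = (S ⋈[d=a] σ[a>=3](T))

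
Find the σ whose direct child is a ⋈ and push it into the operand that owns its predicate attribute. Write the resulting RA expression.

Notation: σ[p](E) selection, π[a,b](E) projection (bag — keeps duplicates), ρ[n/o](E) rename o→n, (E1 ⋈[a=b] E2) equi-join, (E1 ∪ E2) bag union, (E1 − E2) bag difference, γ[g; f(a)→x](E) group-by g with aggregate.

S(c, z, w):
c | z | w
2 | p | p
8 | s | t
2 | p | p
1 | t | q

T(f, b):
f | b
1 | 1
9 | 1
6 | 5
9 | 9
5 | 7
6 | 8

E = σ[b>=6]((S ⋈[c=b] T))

σ filters on b, owned by the right side.
E' = (S ⋈[c=b] σ[b>=6](T))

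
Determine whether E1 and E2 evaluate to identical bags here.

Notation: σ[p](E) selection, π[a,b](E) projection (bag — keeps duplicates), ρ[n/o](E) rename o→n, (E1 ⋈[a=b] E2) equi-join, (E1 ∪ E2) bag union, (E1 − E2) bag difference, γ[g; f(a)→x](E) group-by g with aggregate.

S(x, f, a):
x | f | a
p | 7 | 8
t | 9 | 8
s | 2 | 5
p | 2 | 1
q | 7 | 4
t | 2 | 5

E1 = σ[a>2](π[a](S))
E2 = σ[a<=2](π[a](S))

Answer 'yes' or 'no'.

E1 stepwise |·|:
  S → 6
  π[a](S) → 6
  σ[a>2](π[a](S)) → 5
E2 stepwise |·|:
  S → 6
  π[a](S) → 6
  σ[a<=2](π[a](S)) → 1

E1 result:
a
4
5
5
8
8
E2 result:
a
1
Witness: (1,) appears 0× in E1 but 1× in E2.

no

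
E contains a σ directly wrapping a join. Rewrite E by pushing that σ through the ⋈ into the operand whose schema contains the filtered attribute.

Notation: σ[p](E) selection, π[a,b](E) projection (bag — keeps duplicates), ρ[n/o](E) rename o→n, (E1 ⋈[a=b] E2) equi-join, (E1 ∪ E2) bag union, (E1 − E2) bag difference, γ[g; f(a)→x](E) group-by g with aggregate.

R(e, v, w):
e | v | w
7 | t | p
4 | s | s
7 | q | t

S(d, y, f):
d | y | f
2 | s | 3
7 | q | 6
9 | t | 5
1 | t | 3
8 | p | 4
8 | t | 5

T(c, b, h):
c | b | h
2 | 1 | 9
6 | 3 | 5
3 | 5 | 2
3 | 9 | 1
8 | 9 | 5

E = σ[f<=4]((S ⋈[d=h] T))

σ filters on f, owned by the left side.
E' = (σ[f<=4](S) ⋈[d=h] T)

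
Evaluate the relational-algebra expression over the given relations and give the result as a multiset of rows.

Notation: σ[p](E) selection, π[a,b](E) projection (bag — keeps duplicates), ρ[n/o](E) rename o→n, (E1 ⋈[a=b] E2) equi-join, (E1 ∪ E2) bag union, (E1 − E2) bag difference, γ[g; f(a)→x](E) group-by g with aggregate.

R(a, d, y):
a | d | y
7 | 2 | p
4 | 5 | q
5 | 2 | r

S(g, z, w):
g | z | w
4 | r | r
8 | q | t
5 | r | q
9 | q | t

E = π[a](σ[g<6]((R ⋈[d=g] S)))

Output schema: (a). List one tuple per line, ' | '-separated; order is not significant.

Subexpression sizes:
  R → 3
  S → 4
  (R ⋈[d=g] S) → 1
  σ[g<6]((R ⋈[d=g] S)) → 1
  π[a](σ[g<6]((R ⋈[d=g] S))) → 1

== RESULT ==
a
4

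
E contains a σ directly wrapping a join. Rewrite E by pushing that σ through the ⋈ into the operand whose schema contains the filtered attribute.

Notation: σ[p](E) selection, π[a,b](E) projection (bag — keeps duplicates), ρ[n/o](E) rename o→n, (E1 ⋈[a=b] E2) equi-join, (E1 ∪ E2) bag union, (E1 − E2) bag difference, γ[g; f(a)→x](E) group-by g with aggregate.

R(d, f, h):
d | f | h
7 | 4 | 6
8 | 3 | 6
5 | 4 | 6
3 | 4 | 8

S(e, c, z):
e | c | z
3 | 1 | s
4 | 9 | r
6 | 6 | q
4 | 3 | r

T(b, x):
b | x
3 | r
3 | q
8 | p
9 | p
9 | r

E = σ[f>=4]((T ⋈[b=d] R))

σ filters on f, owned by the right side.
E' = (T ⋈[b=d] σ[f>=4](R))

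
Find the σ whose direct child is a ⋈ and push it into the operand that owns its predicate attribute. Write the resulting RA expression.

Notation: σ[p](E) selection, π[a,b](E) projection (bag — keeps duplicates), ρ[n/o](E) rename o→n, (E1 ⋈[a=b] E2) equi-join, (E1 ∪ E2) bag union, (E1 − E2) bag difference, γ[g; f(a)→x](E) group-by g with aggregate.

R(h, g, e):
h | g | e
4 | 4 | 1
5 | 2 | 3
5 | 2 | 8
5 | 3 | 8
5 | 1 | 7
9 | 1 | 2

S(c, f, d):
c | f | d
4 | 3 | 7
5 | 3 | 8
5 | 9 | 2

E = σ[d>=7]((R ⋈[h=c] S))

σ filters on d, owned by the right side.
E' = (R ⋈[h=c] σ[d>=7](S))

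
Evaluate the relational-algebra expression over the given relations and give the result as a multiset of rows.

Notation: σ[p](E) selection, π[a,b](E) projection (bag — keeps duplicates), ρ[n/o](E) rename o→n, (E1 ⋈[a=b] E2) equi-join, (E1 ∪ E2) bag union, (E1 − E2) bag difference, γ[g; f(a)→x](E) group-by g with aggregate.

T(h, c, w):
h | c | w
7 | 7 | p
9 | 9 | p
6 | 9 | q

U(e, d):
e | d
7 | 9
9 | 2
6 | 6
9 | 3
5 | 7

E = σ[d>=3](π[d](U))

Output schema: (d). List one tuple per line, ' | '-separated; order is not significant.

Subexpression sizes:
  U → 5
  π[d](U) → 5
  σ[d>=3](π[d](U)) → 4

== RESULT ==
d
3
6
7
9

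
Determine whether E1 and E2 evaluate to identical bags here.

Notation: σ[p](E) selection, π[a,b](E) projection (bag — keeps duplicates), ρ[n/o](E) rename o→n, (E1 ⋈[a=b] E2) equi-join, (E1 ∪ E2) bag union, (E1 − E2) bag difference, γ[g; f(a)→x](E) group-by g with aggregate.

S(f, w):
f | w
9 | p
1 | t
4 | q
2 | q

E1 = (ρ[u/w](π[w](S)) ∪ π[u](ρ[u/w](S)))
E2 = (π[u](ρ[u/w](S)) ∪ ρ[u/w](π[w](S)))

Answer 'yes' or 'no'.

E1 row counts bottom-up:
  S → 4
  π[w](S) → 4
  ρ[u/w](π[w](S)) → 4
  S → 4
  ρ[u/w](S) → 4
  π[u](ρ[u/w](S)) → 4
  (ρ[u/w](π[w](S)) ∪ π[u](ρ[u/w](S))) → 8
E2 row counts bottom-up:
  S → 4
  ρ[u/w](S) → 4
  π[u](ρ[u/w](S)) → 4
  S → 4
  π[w](S) → 4
  ρ[u/w](π[w](S)) → 4
  (π[u](ρ[u/w](S)) ∪ ρ[u/w](π[w](S))) → 8

E1 and E2 produce the same multiset:
u
p
p
q
q
q
q
t
t

yes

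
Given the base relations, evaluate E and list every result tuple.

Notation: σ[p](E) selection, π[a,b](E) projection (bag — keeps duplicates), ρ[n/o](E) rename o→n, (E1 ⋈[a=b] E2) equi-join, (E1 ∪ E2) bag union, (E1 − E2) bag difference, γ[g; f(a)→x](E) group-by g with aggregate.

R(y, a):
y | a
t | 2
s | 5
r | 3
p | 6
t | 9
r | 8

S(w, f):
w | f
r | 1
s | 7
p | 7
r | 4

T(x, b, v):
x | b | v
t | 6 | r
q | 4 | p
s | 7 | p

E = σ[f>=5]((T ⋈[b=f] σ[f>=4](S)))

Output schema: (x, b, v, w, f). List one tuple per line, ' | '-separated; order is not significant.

Stepwise |·|:
  T → 3
  S → 4
  σ[f>=4](S) → 3
  (T ⋈[b=f] σ[f>=4](S)) → 3
  σ[f>=5]((T ⋈[b=f] σ[f>=4](S))) → 2

== RESULT ==
x | b | v | w | f
s | 7 | p | p | 7
s | 7 | p | s | 7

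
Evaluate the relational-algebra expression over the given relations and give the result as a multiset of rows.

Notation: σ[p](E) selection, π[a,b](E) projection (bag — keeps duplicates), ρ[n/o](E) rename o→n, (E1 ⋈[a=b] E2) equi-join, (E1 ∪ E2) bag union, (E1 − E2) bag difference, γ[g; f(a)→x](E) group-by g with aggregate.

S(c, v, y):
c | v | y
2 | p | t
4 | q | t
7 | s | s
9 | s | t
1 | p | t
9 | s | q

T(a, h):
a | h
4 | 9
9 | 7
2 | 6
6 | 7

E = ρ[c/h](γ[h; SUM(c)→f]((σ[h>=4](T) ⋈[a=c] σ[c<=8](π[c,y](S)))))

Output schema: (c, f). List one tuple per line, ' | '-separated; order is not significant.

Stepwise |·|:
  T → 4
  σ[h>=4](T) → 4
  S → 6
  π[c,y](S) → 6
  σ[c<=8](π[c,y](S)) → 4
  (σ[h>=4](T) ⋈[a=c] σ[c<=8](π[c,y](S))) → 2
  γ[h; SUM(c)→f]((σ[h>=4](T) ⋈[a=c] σ[c<=8](π[c,y](S)))) → 2
  ρ[c/h](γ[h; SUM(c)→f]((σ[h>=4](T) ⋈[a=c] σ[c<=8](π[c,y](S))))) → 2

== RESULT ==
c | f
6 | 2
9 | 4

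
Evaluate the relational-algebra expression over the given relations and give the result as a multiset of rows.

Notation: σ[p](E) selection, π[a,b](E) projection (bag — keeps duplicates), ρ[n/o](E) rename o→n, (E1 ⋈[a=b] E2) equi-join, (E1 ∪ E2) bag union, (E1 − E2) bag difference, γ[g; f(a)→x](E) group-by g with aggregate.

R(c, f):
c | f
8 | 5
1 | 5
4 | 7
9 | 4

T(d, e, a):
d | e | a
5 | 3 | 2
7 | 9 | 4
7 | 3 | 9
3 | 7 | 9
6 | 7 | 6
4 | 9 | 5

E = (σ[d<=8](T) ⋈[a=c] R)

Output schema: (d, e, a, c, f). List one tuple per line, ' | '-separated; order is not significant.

Per-node cardinality:
  T → 6
  σ[d<=8](T) → 6
  R → 4
  (σ[d<=8](T) ⋈[a=c] R) → 3

== RESULT ==
d | e | a | c | f
3 | 7 | 9 | 9 | 4
7 | 3 | 9 | 9 | 4
7 | 9 | 4 | 4 | 7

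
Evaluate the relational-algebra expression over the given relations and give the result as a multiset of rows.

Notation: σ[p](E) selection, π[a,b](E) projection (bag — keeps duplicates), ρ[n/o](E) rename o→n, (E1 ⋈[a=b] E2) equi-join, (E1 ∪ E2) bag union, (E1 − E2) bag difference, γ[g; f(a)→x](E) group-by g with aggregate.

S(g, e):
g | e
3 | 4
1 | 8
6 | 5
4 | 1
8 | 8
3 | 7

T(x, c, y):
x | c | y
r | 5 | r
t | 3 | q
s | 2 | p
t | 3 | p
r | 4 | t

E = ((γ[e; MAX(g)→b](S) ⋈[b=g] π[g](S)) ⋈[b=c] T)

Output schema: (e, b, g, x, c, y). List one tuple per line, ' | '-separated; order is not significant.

Stepwise |·|:
  S → 6
  γ[e; MAX(g)→b](S) → 5
  S → 6
  π[g](S) → 6
  (γ[e; MAX(g)→b](S) ⋈[b=g] π[g](S)) → 7
  T → 5
  ((γ[e; MAX(g)→b](S) ⋈[b=g] π[g](S)) ⋈[b=c] T) → 9

== RESULT ==
e | b | g | x | c | y
1 | 4 | 4 | r | 4 | t
4 | 3 | 3 | t | 3 | p
4 | 3 | 3 | t | 3 | p
4 | 3 | 3 | t | 3 | q
4 | 3 | 3 | t | 3 | q
7 | 3 | 3 | t | 3 | p
7 | 3 | 3 | t | 3 | p
7 | 3 | 3 | t | 3 | q
7 | 3 | 3 | t | 3 | q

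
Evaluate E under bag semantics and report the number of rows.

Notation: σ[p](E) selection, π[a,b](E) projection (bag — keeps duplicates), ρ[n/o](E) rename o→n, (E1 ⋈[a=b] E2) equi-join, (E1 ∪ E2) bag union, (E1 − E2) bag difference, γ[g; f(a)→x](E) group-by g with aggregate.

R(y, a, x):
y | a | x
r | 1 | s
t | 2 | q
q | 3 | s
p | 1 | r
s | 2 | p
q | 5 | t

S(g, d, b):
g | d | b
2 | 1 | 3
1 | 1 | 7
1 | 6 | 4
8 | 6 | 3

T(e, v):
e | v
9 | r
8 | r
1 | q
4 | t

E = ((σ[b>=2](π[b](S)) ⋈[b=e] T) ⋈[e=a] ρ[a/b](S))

Stepwise |·|:
  S → 4
  π[b](S) → 4
  σ[b>=2](π[b](S)) → 4
  T → 4
  (σ[b>=2](π[b](S)) ⋈[b=e] T) → 1
  S → 4
  ρ[a/b](S) → 4
  ((σ[b>=2](π[b](S)) ⋈[b=e] T) ⋈[e=a] ρ[a/b](S)) → 1

|E| = 1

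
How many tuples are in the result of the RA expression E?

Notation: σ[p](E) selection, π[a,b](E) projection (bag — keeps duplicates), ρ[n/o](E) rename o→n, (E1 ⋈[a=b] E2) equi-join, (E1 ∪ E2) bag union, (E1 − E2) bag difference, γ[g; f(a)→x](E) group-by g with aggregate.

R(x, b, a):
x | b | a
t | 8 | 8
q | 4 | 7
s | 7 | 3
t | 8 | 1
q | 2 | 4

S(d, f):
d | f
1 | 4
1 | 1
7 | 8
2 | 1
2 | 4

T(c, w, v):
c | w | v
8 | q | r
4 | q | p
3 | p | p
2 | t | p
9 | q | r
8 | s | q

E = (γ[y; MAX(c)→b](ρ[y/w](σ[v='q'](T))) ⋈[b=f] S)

Row counts bottom-up:
  T → 6
  σ[v='q'](T) → 1
  ρ[y/w](σ[v='q'](T)) → 1
  γ[y; MAX(c)→b](ρ[y/w](σ[v='q'](T))) → 1
  S → 5
  (γ[y; MAX(c)→b](ρ[y/w](σ[v='q'](T))) ⋈[b=f] S) → 1

|E| = 1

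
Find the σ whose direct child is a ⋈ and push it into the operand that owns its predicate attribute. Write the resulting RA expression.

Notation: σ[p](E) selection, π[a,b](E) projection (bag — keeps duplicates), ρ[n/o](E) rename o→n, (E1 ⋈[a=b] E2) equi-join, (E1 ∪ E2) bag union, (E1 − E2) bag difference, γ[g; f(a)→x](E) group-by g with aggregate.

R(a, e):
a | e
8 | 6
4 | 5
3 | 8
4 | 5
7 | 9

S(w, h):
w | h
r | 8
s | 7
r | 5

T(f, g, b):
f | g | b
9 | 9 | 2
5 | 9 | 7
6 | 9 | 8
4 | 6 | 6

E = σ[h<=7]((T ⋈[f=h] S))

σ filters on h, owned by the right side.
E' = (T ⋈[f=h] σ[h<=7](S))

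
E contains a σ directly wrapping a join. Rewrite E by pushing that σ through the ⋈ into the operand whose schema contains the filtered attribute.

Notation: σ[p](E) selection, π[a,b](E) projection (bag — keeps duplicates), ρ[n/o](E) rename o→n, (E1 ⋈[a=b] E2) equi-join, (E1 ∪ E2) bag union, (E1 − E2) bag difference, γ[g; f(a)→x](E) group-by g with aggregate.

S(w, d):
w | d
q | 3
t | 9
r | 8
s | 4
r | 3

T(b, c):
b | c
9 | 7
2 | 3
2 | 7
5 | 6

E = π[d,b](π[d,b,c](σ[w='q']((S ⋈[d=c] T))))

σ filters on w, owned by the left side.
E' = π[d,b](π[d,b,c]((σ[w='q'](S) ⋈[d=c] T)))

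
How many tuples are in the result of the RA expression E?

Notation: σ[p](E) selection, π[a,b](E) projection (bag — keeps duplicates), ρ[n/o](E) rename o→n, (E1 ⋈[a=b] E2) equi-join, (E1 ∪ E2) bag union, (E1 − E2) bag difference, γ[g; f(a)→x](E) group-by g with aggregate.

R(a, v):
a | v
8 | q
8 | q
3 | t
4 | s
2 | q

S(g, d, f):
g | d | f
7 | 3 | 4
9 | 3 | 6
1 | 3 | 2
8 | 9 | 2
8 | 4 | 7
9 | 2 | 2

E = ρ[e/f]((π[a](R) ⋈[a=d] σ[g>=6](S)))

Stepwise |·|:
  R → 5
  π[a](R) → 5
  S → 6
  σ[g>=6](S) → 5
  (π[a](R) ⋈[a=d] σ[g>=6](S)) → 4
  ρ[e/f]((π[a](R) ⋈[a=d] σ[g>=6](S))) → 4

|E| = 4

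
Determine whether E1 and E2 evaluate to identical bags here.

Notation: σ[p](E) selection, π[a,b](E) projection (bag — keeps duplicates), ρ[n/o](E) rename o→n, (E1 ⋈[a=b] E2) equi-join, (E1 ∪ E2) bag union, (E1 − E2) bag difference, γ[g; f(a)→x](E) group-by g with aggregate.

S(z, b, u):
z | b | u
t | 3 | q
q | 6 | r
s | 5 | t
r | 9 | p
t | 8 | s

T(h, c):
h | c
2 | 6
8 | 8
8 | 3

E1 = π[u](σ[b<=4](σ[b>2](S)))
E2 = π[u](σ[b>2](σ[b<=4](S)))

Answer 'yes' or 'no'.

E1 stepwise |·|:
  S → 5
  σ[b>2](S) → 5
  σ[b<=4](σ[b>2](S)) → 1
  π[u](σ[b<=4](σ[b>2](S))) → 1
E2 stepwise |·|:
  S → 5
  σ[b<=4](S) → 1
  σ[b>2](σ[b<=4](S)) → 1
  π[u](σ[b>2](σ[b<=4](S))) → 1

E1 and E2 produce the same multiset:
u
q

yes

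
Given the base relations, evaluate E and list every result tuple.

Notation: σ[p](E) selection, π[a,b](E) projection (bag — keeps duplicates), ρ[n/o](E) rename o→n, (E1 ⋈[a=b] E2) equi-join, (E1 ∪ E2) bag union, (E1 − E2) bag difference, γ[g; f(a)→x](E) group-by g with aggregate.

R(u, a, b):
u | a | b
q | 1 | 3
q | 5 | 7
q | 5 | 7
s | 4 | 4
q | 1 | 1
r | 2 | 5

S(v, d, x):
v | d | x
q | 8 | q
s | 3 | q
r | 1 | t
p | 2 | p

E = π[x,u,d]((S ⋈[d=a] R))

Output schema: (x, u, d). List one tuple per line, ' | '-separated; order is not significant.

Subexpression sizes:
  S → 4
  R → 6
  (S ⋈[d=a] R) → 3
  π[x,u,d]((S ⋈[d=a] R)) → 3

== RESULT ==
x | u | d
p | r | 2
t | q | 1
t | q | 1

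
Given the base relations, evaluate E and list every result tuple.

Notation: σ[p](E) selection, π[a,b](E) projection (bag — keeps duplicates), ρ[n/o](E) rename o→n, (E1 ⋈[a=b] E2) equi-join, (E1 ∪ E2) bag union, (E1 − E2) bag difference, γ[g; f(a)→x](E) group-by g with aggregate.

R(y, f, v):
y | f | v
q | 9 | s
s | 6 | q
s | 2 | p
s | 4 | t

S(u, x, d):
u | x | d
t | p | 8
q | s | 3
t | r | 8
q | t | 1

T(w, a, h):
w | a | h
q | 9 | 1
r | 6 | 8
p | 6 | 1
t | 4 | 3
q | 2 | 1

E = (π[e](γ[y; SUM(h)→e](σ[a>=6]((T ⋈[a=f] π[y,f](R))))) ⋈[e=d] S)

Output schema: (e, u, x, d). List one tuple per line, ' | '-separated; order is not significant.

Per-node cardinality:
  T → 5
  R → 4
  π[y,f](R) → 4
  (T ⋈[a=f] π[y,f](R)) → 5
  σ[a>=6]((T ⋈[a=f] π[y,f](R))) → 3
  γ[y; SUM(h)→e](σ[a>=6]((T ⋈[a=f] π[y,f](R)))) → 2
  π[e](γ[y; SUM(h)→e](σ[a>=6]((T ⋈[a=f] π[y,f](R))))) → 2
  S → 4
  (π[e](γ[y; SUM(h)→e](σ[a>=6]((T ⋈[a=f] π[y,f](R))))) ⋈[e=d] S) → 1

== RESULT ==
e | u | x | d
1 | q | t | 1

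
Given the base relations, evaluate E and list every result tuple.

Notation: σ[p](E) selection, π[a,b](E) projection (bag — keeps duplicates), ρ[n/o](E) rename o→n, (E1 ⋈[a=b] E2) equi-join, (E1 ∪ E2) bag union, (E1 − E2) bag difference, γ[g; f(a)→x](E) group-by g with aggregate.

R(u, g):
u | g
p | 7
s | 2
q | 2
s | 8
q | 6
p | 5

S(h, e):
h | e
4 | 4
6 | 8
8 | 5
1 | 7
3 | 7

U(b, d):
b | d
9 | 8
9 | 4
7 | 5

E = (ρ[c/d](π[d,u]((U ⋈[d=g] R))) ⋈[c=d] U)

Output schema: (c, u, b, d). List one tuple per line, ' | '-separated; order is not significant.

Stepwise |·|:
  U → 3
  R → 6
  (U ⋈[d=g] R) → 2
  π[d,u]((U ⋈[d=g] R)) → 2
  ρ[c/d](π[d,u]((U ⋈[d=g] R))) → 2
  U → 3
  (ρ[c/d](π[d,u]((U ⋈[d=g] R))) ⋈[c=d] U) → 2

== RESULT ==
c | u | b | d
5 | p | 7 | 5
8 | s | 9 | 8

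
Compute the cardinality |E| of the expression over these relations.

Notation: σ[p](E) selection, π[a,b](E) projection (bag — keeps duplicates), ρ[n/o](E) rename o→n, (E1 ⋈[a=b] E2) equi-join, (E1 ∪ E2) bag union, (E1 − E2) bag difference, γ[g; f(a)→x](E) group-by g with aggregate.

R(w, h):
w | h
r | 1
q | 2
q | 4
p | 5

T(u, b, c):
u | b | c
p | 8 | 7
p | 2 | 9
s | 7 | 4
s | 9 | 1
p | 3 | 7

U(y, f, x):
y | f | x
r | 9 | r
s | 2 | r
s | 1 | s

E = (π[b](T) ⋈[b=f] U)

Row counts bottom-up:
  T → 5
  π[b](T) → 5
  U → 3
  (π[b](T) ⋈[b=f] U) → 2

|E| = 2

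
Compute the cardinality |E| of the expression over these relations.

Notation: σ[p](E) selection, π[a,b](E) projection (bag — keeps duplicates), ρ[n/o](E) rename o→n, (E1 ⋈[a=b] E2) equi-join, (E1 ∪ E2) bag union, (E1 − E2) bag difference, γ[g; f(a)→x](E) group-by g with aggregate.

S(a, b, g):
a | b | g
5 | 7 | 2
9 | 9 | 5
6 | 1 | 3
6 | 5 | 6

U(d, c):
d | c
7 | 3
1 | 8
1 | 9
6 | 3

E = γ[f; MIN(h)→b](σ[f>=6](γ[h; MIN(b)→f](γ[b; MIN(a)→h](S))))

Row counts bottom-up:
  S → 4
  γ[b; MIN(a)→h](S) → 4
  γ[h; MIN(b)→f](γ[b; MIN(a)→h](S)) → 3
  σ[f>=6](γ[h; MIN(b)→f](γ[b; MIN(a)→h](S))) → 2
  γ[f; MIN(h)→b](σ[f>=6](γ[h; MIN(b)→f](γ[b; MIN(a)→h](S)))) → 2

|E| = 2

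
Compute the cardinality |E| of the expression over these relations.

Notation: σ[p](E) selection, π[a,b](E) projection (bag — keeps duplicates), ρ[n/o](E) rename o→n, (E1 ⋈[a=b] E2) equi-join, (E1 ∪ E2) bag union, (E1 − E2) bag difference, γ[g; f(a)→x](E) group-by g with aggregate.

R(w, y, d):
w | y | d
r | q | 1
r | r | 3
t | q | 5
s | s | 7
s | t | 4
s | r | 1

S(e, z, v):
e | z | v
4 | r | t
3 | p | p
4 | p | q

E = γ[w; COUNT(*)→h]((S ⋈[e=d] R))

Row counts bottom-up:
  S → 3
  R → 6
  (S ⋈[e=d] R) → 3
  γ[w; COUNT(*)→h]((S ⋈[e=d] R)) → 2

|E| = 2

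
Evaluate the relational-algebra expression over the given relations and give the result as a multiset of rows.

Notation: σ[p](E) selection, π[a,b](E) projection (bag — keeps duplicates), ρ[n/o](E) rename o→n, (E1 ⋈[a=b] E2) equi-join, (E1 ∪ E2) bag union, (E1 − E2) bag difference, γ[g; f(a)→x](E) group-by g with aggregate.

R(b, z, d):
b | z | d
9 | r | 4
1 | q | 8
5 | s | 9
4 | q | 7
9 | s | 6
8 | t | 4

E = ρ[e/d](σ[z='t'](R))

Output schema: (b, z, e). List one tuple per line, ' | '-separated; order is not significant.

Subexpression sizes:
  R → 6
  σ[z='t'](R) → 1
  ρ[e/d](σ[z='t'](R)) → 1

== RESULT ==
b | z | e
8 | t | 4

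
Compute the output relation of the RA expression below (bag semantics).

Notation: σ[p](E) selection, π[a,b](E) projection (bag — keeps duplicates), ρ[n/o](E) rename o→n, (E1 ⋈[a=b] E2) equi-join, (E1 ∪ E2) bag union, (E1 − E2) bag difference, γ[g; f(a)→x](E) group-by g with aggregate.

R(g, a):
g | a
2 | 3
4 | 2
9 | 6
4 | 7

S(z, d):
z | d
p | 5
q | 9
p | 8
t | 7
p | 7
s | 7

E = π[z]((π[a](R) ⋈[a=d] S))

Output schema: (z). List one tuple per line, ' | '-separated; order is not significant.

Stepwise |·|:
  R → 4
  π[a](R) → 4
  S → 6
  (π[a](R) ⋈[a=d] S) → 3
  π[z]((π[a](R) ⋈[a=d] S)) → 3

== RESULT ==
z
p
s
t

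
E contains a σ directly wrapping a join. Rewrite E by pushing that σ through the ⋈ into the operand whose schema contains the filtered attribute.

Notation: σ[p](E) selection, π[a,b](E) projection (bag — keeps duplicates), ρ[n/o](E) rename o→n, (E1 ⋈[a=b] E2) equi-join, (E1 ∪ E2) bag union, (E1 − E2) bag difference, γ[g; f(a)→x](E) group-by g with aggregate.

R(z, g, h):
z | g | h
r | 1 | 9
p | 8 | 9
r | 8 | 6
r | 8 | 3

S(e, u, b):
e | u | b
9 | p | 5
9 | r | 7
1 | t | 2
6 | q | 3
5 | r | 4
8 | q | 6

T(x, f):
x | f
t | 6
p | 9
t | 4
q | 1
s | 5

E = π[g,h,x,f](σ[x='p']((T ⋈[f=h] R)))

σ filters on x, owned by the left side.
E' = π[g,h,x,f]((σ[x='p'](T) ⋈[f=h] R))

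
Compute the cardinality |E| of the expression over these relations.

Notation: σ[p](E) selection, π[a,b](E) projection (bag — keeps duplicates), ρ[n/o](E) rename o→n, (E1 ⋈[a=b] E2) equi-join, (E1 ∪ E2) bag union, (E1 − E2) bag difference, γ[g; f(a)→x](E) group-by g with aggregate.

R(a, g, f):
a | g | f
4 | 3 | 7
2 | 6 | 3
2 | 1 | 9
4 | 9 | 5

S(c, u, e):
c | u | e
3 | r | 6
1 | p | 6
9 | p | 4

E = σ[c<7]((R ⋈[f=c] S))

Stepwise |·|:
  R → 4
  S → 3
  (R ⋈[f=c] S) → 2
  σ[c<7]((R ⋈[f=c] S)) → 1

|E| = 1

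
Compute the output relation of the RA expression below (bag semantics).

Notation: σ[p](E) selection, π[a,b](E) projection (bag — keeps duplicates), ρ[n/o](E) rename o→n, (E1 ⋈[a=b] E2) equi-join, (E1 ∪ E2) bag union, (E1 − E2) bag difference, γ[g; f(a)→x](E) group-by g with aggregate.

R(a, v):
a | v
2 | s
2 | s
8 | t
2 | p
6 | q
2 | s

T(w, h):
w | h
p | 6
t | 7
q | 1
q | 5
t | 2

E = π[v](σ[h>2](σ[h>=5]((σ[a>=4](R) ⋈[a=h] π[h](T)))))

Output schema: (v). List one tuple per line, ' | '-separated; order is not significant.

Subexpression sizes:
  R → 6
  σ[a>=4](R) → 2
  T → 5
  π[h](T) → 5
  (σ[a>=4](R) ⋈[a=h] π[h](T)) → 1
  σ[h>=5]((σ[a>=4](R) ⋈[a=h] π[h](T))) → 1
  σ[h>2](σ[h>=5]((σ[a>=4](R) ⋈[a=h] π[h](T)))) → 1
  π[v](σ[h>2](σ[h>=5]((σ[a>=4](R) ⋈[a=h] π[h](T))))) → 1

== RESULT ==
v
q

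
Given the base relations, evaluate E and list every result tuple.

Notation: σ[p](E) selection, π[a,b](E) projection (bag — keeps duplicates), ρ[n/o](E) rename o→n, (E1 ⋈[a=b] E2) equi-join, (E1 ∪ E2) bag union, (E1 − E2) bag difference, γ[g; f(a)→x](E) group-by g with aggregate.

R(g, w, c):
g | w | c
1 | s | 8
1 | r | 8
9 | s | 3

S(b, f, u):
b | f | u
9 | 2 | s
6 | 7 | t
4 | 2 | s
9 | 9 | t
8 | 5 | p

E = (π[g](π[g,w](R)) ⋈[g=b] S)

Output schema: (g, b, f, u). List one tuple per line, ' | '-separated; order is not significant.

Subexpression sizes:
  R → 3
  π[g,w](R) → 3
  π[g](π[g,w](R)) → 3
  S → 5
  (π[g](π[g,w](R)) ⋈[g=b] S) → 2

== RESULT ==
g | b | f | u
9 | 9 | 2 | s
9 | 9 | 9 | t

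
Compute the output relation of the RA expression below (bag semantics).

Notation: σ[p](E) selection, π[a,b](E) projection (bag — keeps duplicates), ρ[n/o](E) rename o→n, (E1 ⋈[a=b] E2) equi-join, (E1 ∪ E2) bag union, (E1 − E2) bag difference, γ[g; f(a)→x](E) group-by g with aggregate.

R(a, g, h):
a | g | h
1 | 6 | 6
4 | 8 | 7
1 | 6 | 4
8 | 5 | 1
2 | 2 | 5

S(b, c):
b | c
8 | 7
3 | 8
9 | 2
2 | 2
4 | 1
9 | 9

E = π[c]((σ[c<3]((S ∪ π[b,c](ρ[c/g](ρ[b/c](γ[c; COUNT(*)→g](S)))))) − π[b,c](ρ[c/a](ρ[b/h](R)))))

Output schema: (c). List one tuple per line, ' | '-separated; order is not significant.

Per-node cardinality:
  S → 6
  S → 6
  γ[c; COUNT(*)→g](S) → 5
  ρ[b/c](γ[c; COUNT(*)→g](S)) → 5
  ρ[c/g](ρ[b/c](γ[c; COUNT(*)→g](S))) → 5
  π[b,c](ρ[c/g](ρ[b/c](γ[c; COUNT(*)→g](S)))) → 5
  (S ∪ π[b,c](ρ[c/g](ρ[b/c](γ[c; COUNT(*)→g](S))))) → 11
  σ[c<3]((S ∪ π[b,c](ρ[c/g](ρ[b/c](γ[c; COUNT(*)→g](S)))))) → 8
  R → 5
  ρ[b/h](R) → 5
  ρ[c/a](ρ[b/h](R)) → 5
  π[b,c](ρ[c/a](ρ[b/h](R))) → 5
  (σ[c<3]((S ∪ π[b,c](ρ[c/g](ρ[b/c](γ[c; COUNT(*)→g](S)))))) − π[b,c](ρ[c/a](ρ[b/h](R)))) → 7
  π[c]((σ[c<3]((S ∪ π[b,c](ρ[c/g](ρ[b/c](γ[c; COUNT(*)→g](S)))))) − π[b,c](ρ[c/a](ρ[b/h](R))))) → 7

== RESULT ==
c
1
1
1
1
2
2
2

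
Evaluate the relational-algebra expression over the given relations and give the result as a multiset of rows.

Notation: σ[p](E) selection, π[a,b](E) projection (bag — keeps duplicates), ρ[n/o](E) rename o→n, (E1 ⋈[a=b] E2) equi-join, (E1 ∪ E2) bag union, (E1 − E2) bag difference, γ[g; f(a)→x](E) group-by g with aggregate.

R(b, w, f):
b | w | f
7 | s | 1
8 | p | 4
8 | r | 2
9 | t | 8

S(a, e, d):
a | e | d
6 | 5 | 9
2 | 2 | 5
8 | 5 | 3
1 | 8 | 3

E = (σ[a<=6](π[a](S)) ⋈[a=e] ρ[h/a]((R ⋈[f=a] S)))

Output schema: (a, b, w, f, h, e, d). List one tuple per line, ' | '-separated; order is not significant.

Subexpression sizes:
  S → 4
  π[a](S) → 4
  σ[a<=6](π[a](S)) → 3
  R → 4
  S → 4
  (R ⋈[f=a] S) → 3
  ρ[h/a]((R ⋈[f=a] S)) → 3
  (σ[a<=6](π[a](S)) ⋈[a=e] ρ[h/a]((R ⋈[f=a] S))) → 1

== RESULT ==
a | b | w | f | h | e | d
2 | 8 | r | 2 | 2 | 2 | 5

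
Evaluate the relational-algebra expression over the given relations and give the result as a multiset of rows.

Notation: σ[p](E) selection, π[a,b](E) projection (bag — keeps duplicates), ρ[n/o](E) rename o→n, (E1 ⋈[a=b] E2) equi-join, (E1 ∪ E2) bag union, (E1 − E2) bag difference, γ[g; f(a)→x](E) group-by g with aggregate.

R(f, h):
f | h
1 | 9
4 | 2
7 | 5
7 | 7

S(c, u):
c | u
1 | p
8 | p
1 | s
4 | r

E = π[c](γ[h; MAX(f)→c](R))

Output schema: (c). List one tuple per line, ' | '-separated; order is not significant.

Per-node cardinality:
  R → 4
  γ[h; MAX(f)→c](R) → 4
  π[c](γ[h; MAX(f)→c](R)) → 4

== RESULT ==
c
1
4
7
7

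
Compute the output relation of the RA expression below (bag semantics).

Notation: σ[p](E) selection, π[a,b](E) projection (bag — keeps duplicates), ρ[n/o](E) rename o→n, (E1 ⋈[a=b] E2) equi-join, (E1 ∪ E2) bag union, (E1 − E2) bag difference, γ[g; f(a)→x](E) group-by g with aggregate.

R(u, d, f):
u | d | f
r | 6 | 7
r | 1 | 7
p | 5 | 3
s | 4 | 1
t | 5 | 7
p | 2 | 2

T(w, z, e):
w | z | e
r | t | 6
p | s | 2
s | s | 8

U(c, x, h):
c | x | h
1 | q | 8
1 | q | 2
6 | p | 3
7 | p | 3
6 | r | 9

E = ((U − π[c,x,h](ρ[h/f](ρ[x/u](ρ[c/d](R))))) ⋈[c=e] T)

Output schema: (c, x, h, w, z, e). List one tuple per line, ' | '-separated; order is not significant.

Per-node cardinality:
  U → 5
  R → 6
  ρ[c/d](R) → 6
  ρ[x/u](ρ[c/d](R)) → 6
  ρ[h/f](ρ[x/u](ρ[c/d](R))) → 6
  π[c,x,h](ρ[h/f](ρ[x/u](ρ[c/d](R)))) → 6
  (U − π[c,x,h](ρ[h/f](ρ[x/u](ρ[c/d](R))))) → 5
  T → 3
  ((U − π[c,x,h](ρ[h/f](ρ[x/u](ρ[c/d](R))))) ⋈[c=e] T) → 2

== RESULT ==
c | x | h | w | z | e
6 | p | 3 | r | t | 6
6 | r | 9 | r | t | 6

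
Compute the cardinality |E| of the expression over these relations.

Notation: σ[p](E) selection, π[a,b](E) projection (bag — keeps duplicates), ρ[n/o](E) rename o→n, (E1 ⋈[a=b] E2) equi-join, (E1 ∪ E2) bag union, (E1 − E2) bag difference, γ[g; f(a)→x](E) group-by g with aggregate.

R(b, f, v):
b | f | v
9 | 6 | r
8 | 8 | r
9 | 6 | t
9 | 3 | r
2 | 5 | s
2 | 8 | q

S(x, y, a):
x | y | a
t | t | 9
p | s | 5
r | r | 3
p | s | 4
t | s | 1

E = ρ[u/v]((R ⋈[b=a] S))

Subexpression sizes:
  R → 6
  S → 5
  (R ⋈[b=a] S) → 3
  ρ[u/v]((R ⋈[b=a] S)) → 3

|E| = 3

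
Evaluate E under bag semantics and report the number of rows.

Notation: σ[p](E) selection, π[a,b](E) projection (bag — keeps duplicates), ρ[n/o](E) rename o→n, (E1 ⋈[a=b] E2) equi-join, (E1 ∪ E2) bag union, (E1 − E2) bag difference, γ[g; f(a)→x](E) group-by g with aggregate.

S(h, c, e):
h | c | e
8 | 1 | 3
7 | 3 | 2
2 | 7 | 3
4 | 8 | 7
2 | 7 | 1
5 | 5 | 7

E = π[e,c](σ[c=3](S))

Per-node cardinality:
  S → 6
  σ[c=3](S) → 1
  π[e,c](σ[c=3](S)) → 1

|E| = 1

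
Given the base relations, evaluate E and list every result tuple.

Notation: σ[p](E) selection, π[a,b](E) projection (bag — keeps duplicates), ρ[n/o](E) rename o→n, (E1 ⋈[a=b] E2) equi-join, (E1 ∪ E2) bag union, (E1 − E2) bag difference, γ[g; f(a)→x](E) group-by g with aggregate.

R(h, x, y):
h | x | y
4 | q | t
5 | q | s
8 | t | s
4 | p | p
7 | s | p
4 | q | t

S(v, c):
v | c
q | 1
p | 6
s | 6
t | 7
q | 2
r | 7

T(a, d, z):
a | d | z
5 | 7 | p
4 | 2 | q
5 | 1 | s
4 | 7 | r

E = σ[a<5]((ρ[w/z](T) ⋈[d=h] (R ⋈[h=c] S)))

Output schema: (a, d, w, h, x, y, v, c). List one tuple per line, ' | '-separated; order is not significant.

Subexpression sizes:
  T → 4
  ρ[w/z](T) → 4
  R → 6
  S → 6
  (R ⋈[h=c] S) → 2
  (ρ[w/z](T) ⋈[d=h] (R ⋈[h=c] S)) → 4
  σ[a<5]((ρ[w/z](T) ⋈[d=h] (R ⋈[h=c] S))) → 2

== RESULT ==
a | d | w | h | x | y | v | c
4 | 7 | r | 7 | s | p | r | 7
4 | 7 | r | 7 | s | p | t | 7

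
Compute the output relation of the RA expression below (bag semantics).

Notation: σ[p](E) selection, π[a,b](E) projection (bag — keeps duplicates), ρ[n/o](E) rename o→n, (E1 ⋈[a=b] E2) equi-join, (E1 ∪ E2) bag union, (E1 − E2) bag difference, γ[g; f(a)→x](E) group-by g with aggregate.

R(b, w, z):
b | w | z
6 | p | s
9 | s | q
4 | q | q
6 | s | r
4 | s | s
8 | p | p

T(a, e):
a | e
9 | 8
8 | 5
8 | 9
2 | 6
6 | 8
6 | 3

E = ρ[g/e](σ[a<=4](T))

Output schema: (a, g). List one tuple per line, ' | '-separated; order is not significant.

Row counts bottom-up:
  T → 6
  σ[a<=4](T) → 1
  ρ[g/e](σ[a<=4](T)) → 1

== RESULT ==
a | g
2 | 6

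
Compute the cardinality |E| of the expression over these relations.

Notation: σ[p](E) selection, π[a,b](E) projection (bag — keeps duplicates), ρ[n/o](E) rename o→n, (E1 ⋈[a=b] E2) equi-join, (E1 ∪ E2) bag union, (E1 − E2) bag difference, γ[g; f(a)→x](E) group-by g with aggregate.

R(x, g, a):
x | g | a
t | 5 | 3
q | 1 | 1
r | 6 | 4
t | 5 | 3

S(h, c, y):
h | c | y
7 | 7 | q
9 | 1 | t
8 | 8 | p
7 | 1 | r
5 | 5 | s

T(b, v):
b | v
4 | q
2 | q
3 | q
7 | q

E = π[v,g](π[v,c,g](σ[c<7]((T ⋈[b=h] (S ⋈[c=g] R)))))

Subexpression sizes:
  T → 4
  S → 5
  R → 4
  (S ⋈[c=g] R) → 4
  (T ⋈[b=h] (S ⋈[c=g] R)) → 1
  σ[c<7]((T ⋈[b=h] (S ⋈[c=g] R))) → 1
  π[v,c,g](σ[c<7]((T ⋈[b=h] (S ⋈[c=g] R)))) → 1
  π[v,g](π[v,c,g](σ[c<7]((T ⋈[b=h] (S ⋈[c=g] R))))) → 1

|E| = 1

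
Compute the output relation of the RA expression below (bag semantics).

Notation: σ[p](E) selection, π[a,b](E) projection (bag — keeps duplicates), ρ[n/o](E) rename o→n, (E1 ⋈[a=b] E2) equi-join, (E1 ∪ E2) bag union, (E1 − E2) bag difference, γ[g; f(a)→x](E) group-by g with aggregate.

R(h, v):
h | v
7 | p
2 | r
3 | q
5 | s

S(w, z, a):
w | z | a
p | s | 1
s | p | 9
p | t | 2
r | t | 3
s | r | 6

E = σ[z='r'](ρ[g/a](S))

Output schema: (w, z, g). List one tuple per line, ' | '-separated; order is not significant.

Per-node cardinality:
  S → 5
  ρ[g/a](S) → 5
  σ[z='r'](ρ[g/a](S)) → 1

== RESULT ==
w | z | g
s | r | 6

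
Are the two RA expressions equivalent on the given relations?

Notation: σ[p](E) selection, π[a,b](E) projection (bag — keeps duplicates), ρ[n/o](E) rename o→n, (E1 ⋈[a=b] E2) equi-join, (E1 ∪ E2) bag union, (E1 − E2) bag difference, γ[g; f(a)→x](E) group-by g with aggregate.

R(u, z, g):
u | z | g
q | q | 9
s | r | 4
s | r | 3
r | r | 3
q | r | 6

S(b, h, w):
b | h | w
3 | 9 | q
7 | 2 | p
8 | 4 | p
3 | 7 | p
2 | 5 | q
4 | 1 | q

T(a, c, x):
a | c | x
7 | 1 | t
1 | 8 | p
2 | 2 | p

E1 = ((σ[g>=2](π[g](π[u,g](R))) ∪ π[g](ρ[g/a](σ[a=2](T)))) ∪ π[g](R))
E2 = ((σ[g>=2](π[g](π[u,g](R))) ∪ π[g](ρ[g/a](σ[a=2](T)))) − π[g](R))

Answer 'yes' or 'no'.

E1 subexpression sizes:
  R → 5
  π[u,g](R) → 5
  π[g](π[u,g](R)) → 5
  σ[g>=2](π[g](π[u,g](R))) → 5
  T → 3
  σ[a=2](T) → 1
  ρ[g/a](σ[a=2](T)) → 1
  π[g](ρ[g/a](σ[a=2](T))) → 1
  (σ[g>=2](π[g](π[u,g](R))) ∪ π[g](ρ[g/a](σ[a=2](T)))) → 6
  R → 5
  π[g](R) → 5
  ((σ[g>=2](π[g](π[u,g](R))) ∪ π[g](ρ[g/a](σ[a=2](T)))) ∪ π[g](R)) → 11
E2 subexpression sizes:
  R → 5
  π[u,g](R) → 5
  π[g](π[u,g](R)) → 5
  σ[g>=2](π[g](π[u,g](R))) → 5
  T → 3
  σ[a=2](T) → 1
  ρ[g/a](σ[a=2](T)) → 1
  π[g](ρ[g/a](σ[a=2](T))) → 1
  (σ[g>=2](π[g](π[u,g](R))) ∪ π[g](ρ[g/a](σ[a=2](T)))) → 6
  R → 5
  π[g](R) → 5
  ((σ[g>=2](π[g](π[u,g](R))) ∪ π[g](ρ[g/a](σ[a=2](T)))) − π[g](R)) → 1

E1 result:
g
2
3
3
3
3
4
4
6
6
9
9
E2 result:
g
2
Witness: (6,) appears 2× in E1 but 0× in E2.

no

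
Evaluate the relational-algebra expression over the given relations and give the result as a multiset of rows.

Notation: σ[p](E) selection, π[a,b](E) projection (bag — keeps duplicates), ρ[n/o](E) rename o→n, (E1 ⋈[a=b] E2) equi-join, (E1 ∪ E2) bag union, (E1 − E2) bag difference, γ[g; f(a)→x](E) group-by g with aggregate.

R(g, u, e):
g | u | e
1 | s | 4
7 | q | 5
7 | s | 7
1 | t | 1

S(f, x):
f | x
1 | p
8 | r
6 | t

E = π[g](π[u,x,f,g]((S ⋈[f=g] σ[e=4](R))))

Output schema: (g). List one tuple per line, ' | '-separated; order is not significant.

Subexpression sizes:
  S → 3
  R → 4
  σ[e=4](R) → 1
  (S ⋈[f=g] σ[e=4](R)) → 1
  π[u,x,f,g]((S ⋈[f=g] σ[e=4](R))) → 1
  π[g](π[u,x,f,g]((S ⋈[f=g] σ[e=4](R)))) → 1

== RESULT ==
g
1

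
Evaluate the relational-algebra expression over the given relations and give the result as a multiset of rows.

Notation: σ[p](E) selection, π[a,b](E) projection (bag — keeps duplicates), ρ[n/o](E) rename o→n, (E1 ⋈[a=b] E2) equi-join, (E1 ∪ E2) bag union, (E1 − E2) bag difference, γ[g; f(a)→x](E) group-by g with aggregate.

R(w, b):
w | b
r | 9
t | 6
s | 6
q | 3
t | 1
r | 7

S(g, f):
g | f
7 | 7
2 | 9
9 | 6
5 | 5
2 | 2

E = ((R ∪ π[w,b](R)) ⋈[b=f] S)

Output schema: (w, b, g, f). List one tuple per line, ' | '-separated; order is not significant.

Subexpression sizes:
  R → 6
  R → 6
  π[w,b](R) → 6
  (R ∪ π[w,b](R)) → 12
  S → 5
  ((R ∪ π[w,b](R)) ⋈[b=f] S) → 8

== RESULT ==
w | b | g | f
r | 7 | 7 | 7
r | 7 | 7 | 7
r | 9 | 2 | 9
r | 9 | 2 | 9
s | 6 | 9 | 6
s | 6 | 9 | 6
t | 6 | 9 | 6
t | 6 | 9 | 6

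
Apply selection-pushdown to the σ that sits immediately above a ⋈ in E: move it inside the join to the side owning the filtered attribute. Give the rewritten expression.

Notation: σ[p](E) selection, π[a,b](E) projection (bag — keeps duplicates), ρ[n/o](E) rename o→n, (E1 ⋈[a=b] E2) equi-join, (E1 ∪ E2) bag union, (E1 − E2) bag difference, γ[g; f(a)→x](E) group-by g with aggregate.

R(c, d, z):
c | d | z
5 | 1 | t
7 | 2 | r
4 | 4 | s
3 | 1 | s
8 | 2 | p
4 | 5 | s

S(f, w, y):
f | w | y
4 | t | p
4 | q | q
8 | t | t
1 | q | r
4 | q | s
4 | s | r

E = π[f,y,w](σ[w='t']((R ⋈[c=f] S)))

σ filters on w, owned by the right side.
E' = π[f,y,w]((R ⋈[c=f] σ[w='t'](S)))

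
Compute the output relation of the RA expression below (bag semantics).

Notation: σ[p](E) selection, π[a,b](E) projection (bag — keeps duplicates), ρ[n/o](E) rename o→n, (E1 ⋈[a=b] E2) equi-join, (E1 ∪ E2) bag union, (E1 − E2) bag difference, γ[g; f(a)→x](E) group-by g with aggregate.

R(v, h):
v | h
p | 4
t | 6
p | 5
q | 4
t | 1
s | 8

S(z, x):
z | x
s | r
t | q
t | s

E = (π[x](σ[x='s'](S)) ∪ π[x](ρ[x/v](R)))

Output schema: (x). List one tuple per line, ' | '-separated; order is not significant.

Stepwise |·|:
  S → 3
  σ[x='s'](S) → 1
  π[x](σ[x='s'](S)) → 1
  R → 6
  ρ[x/v](R) → 6
  π[x](ρ[x/v](R)) → 6
  (π[x](σ[x='s'](S)) ∪ π[x](ρ[x/v](R))) → 7

== RESULT ==
x
p
p
q
s
s
t
t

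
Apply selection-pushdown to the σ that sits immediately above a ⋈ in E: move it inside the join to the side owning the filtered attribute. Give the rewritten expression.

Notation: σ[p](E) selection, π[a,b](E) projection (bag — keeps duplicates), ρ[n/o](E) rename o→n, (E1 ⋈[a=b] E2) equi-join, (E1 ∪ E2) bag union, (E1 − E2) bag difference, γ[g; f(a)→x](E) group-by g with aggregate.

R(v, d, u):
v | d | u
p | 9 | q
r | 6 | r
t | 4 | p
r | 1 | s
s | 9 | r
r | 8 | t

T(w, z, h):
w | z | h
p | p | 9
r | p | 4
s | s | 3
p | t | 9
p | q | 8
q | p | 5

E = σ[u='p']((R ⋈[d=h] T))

σ filters on u, owned by the left side.
E' = (σ[u='p'](R) ⋈[d=h] T)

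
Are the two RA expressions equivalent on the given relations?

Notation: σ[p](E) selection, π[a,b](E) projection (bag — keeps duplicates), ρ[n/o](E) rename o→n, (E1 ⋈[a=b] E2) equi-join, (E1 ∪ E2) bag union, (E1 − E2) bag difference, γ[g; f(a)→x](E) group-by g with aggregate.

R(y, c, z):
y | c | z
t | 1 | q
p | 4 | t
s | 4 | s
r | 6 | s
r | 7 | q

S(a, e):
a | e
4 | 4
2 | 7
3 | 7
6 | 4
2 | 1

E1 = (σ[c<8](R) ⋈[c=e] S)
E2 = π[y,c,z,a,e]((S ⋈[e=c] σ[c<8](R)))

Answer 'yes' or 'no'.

E1 row counts bottom-up:
  R → 5
  σ[c<8](R) → 5
  S → 5
  (σ[c<8](R) ⋈[c=e] S) → 7
E2 row counts bottom-up:
  S → 5
  R → 5
  σ[c<8](R) → 5
  (S ⋈[e=c] σ[c<8](R)) → 7
  π[y,c,z,a,e]((S ⋈[e=c] σ[c<8](R))) → 7

E1 and E2 produce the same multiset:
y | c | z | a | e
p | 4 | t | 4 | 4
p | 4 | t | 6 | 4
r | 7 | q | 2 | 7
r | 7 | q | 3 | 7
s | 4 | s | 4 | 4
s | 4 | s | 6 | 4
t | 1 | q | 2 | 1

yes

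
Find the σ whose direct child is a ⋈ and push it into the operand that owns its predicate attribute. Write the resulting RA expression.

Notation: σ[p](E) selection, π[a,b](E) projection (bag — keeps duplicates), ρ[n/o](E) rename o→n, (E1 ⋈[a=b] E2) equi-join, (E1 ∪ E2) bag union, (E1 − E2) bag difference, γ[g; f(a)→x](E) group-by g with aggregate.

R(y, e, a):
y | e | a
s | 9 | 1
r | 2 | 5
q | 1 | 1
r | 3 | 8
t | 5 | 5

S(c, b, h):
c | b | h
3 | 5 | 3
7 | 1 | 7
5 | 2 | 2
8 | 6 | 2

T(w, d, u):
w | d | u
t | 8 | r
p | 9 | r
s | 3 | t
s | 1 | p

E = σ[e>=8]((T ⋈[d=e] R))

σ filters on e, owned by the right side.
E' = (T ⋈[d=e] σ[e>=8](R))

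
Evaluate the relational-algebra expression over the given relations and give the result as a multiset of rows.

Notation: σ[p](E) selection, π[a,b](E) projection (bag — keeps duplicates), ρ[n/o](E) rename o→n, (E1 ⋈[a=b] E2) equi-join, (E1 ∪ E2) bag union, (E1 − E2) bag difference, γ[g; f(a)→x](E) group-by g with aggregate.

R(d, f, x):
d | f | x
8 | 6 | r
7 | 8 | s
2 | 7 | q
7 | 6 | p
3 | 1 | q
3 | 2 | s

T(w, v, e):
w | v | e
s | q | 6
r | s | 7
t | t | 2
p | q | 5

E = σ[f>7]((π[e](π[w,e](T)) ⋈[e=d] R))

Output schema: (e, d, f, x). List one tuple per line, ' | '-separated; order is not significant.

Per-node cardinality:
  T → 4
  π[w,e](T) → 4
  π[e](π[w,e](T)) → 4
  R → 6
  (π[e](π[w,e](T)) ⋈[e=d] R) → 3
  σ[f>7]((π[e](π[w,e](T)) ⋈[e=d] R)) → 1

== RESULT ==
e | d | f | x
7 | 7 | 8 | s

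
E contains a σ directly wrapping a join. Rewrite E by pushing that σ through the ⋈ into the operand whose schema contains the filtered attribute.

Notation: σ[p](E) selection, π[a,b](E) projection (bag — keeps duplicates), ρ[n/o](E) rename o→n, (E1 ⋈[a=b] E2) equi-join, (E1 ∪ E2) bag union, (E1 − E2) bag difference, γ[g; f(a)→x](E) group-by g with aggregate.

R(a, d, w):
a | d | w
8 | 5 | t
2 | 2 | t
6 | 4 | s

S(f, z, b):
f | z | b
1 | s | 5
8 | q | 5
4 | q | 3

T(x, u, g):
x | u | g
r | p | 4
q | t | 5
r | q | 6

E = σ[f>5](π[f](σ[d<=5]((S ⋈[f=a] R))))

σ filters on d, owned by the right side.
E' = σ[f>5](π[f]((S ⋈[f=a] σ[d<=5](R))))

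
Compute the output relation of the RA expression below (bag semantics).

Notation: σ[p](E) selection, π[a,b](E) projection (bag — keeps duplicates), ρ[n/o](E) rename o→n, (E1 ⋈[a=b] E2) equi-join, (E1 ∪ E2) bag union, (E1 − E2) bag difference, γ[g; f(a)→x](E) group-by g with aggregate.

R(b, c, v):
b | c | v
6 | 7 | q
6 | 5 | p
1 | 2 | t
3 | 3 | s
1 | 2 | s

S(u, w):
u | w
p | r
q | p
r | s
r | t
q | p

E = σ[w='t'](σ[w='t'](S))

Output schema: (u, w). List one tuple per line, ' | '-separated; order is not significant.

Stepwise |·|:
  S → 5
  σ[w='t'](S) → 1
  σ[w='t'](σ[w='t'](S)) → 1

== RESULT ==
u | w
r | t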